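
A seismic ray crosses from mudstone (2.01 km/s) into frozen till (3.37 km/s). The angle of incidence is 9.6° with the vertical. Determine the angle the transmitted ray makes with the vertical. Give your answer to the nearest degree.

16°

Snell's law: sin θ₂ = (V₂/V₁)·sin θ₁ = (3.37/2.01)·sin 9.6° = 0.2796.
θ₂ = sin⁻¹(0.2796) = 16.24° (from vertical).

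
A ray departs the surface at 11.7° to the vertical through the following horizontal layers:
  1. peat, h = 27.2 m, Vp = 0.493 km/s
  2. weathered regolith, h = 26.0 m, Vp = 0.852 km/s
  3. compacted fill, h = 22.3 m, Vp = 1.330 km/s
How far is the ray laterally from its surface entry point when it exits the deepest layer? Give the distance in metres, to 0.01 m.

29.94 m

p = sin θ₁/V₁ = sin 11.7°/0.493 = 4.1133e-01 s/km is conserved through the stack.
Layer 1: θ = 11.70°; offset = 27.2·tan 11.70° = 5.6328 m.
Layer 2: sin θ = p·0.852 = 0.3505 → θ = 20.52°; offset = 26.0·tan 20.52° = 9.7289 m.
Layer 3: sin θ = p·1.330 = 0.5471 → θ = 33.17°; offset = 22.3·tan 33.17° = 14.5741 m.
Σ offsets = 29.9358 m.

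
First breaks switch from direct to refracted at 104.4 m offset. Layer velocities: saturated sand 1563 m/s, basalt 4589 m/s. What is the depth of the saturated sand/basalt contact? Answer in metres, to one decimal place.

36.6 m

x_cross = 2h·√((V₂+V₁)/(V₂−V₁)) → h = x_cross / (2·√((V₂+V₁)/(V₂−V₁))).
√((V₂+V₁)/(V₂−V₁)) = √((4589+1563)/(4589−1563)) = 1.4258.
h = 104.4 / (2·1.4258) = 36.61 m.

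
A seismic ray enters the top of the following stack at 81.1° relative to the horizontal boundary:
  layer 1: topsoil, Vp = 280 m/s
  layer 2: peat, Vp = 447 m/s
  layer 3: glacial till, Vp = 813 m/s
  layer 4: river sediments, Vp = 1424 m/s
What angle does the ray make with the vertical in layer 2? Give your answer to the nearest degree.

14°

From the normal: θ₁ = 90° − 81.1° = 8.9°.
Snell's law across each interface conserves sin θ / V, so sin θ_2 = V_2·sin θ₁/V₁.
sin θ_2 = 447 × sin 8.9° / 280 = 0.2470.
θ_2 = 14.30° from the vertical.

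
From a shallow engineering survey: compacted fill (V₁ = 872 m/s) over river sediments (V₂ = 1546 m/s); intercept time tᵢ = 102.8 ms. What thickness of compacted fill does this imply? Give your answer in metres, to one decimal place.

θ_c = arcsin(872/1546) = 34.34°; cos θ_c = 0.8258.
tᵢ = 2h cos θ_c/V₁ ⇒ h = tᵢ·V₁/(2 cos θ_c) = 0.1028·872/(2·0.8258) = 54.28 m.

54.3 m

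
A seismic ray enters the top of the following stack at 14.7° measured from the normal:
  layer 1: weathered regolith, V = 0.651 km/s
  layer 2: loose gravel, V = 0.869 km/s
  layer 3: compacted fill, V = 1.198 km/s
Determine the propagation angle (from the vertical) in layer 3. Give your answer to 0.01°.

27.84°

Ray parameter p = sin 14.7° / 0.651 = 3.8980e-01 s/km.
sin θ_3 = p·V_3 = 3.8980e-01 × 1.198 = 0.4670.
θ_3 = arcsin 0.4670 = 27.84°.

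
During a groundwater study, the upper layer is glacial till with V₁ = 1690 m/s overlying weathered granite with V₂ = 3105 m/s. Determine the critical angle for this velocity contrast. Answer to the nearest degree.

33°

At critical incidence the refracted ray runs along the interface (θ₂ = 90°), so sin θ_c = V₁/V₂.
θ_c = arcsin(1690/3105) = arcsin 0.5443 = 32.98°.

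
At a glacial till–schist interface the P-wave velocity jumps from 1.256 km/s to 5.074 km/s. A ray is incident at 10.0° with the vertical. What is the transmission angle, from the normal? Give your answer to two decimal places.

44.55°

Snell's law: sin θ₂ = (V₂/V₁)·sin θ₁ = (5.074/1.256)·sin 10.0° = 0.7015.
θ₂ = arcsin 0.7015 = 44.55° from the normal.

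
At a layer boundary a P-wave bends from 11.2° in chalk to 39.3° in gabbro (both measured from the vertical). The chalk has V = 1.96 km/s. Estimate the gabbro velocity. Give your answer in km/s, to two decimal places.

6.39 km/s

Snell's law: sin 11.2°/V₁ = sin 39.3°/V₂.
V₂ = V₁·sin 39.3°/sin 11.2° = 1.96 × 3.2609 = 6.39 km/s.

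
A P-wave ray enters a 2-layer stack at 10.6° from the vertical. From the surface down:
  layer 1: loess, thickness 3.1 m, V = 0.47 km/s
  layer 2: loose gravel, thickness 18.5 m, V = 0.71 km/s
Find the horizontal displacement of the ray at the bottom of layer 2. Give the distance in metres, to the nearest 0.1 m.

Apply Snell's law at each interface; in layer i the horizontal offset is hᵢ·tan θᵢ.
Layer 1: θ = 10.60°; offset = 3.1·tan 10.60° = 0.580 m.
Layer 2: sin θ = 0.71·sin 10.6°/0.47 = 0.2779, θ = 16.13°; offset = 18.5·tan 16.13° = 5.352 m.
Total horizontal offset = 5.932 m.

5.9 m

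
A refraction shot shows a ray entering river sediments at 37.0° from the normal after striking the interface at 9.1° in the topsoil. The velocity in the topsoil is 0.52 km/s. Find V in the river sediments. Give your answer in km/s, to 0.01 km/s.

Snell's law: sin 9.1°/V₁ = sin 37.0°/V₂.
V₂ = V₁·sin 37.0°/sin 9.1° = 0.52 × 3.8051 = 1.98 km/s.

1.98 km/s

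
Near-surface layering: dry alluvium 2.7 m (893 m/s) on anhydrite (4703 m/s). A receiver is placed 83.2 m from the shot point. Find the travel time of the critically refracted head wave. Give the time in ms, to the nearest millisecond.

24 ms

t = x/V₂ + 2h·√(V₂²−V₁²)/(V₁V₂).
√(V₂²−V₁²) = √(4703²−893²) = 4617.4 m/s; delay term = 2·2.7·4617.4/(893·4703) = 0.00594 s.
t = 83.2/4703 + 0.00594 = 0.02363 s.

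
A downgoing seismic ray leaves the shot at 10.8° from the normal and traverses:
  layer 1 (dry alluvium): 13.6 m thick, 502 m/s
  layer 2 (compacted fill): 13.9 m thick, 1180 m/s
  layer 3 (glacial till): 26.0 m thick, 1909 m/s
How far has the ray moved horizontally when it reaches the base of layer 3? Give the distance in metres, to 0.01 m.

p = sin θ₁/V₁ = sin 10.8°/502 = 3.7327e-04 s/m is conserved through the stack.
Layer 1: θ = 10.80°; offset = 13.6·tan 10.80° = 2.5943 m.
Layer 2: sin θ = p·1180 = 0.4405 → θ = 26.13°; offset = 13.9·tan 26.13° = 6.8195 m.
Layer 3: sin θ = p·1909 = 0.7126 → θ = 45.44°; offset = 26.0·tan 45.44° = 26.4066 m.
Summing the layer offsets gives 35.8204 m.

35.82 m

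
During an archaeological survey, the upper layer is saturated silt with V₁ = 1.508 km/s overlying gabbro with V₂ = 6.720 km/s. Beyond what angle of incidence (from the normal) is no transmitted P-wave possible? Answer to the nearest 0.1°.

13.0°

At critical incidence the refracted ray runs along the interface (θ₂ = 90°), so sin θ_c = V₁/V₂.
θ_c = arcsin(1.508/6.720) = arcsin 0.2244 = 12.97°.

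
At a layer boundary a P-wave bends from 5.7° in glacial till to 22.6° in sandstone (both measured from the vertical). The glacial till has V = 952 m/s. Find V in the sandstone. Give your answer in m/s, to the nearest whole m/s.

Snell's law: sin 5.7°/V₁ = sin 22.6°/V₂.
V₂ = V₁·sin 22.6°/sin 5.7° = 952 × 3.8693 = 3683.55 m/s.

3684 m/s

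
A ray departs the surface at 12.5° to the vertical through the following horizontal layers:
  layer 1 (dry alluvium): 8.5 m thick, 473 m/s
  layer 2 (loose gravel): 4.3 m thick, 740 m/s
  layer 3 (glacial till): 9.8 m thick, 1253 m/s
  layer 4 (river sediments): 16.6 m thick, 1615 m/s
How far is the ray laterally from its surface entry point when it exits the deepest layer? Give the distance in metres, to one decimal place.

28.5 m

Apply Snell's law at each interface; in layer i the horizontal offset is hᵢ·tan θᵢ.
Layer 1: θ = 12.50°; offset = 8.5·tan 12.50° = 1.884 m.
Layer 2: sin θ = 740·sin 12.5°/473 = 0.3386, θ = 19.79°; offset = 4.3·tan 19.79° = 1.547 m.
Layer 3: sin θ = 1253·sin 12.5°/473 = 0.5734, θ = 34.98°; offset = 9.8·tan 34.98° = 6.858 m.
Layer 4: sin θ = 1615·sin 12.5°/473 = 0.7390, θ = 47.65°; offset = 16.6·tan 47.65° = 18.209 m.
Summing the layer offsets gives 28.499 m.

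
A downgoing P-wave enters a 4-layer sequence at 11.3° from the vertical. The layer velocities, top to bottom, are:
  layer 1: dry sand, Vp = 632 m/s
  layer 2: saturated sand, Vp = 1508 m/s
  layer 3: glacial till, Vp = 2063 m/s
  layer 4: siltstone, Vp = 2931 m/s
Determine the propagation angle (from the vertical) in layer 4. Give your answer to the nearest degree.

Snell's law across each interface conserves sin θ / V, so sin θ_4 = V_4·sin θ₁/V₁.
sin θ_4 = 2931 × sin 11.3° / 632 = 0.9087.
θ_4 = arcsin 0.9087 = 65.33°.

65°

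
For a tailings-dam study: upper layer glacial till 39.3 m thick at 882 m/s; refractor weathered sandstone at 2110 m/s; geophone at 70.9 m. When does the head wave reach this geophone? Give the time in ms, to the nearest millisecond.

115 ms

t = x/V₂ + 2h·√(V₂²−V₁²)/(V₁V₂).
√(V₂²−V₁²) = √(2110²−882²) = 1916.8 m/s; delay term = 2·39.3·1916.8/(882·2110) = 0.08096 s.
t = 70.9/2110 + 0.08096 = 0.11456 s.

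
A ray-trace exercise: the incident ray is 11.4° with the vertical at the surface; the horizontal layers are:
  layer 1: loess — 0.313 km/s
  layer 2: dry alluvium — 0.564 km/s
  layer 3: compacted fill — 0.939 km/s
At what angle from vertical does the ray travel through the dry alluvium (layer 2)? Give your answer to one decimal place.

Ray parameter p = sin 11.4° / 0.313 = 6.3149e-01 s/km.
sin θ_2 = p·V_2 = 6.3149e-01 × 0.564 = 0.3562.
θ_2 = arcsin 0.3562 = 20.86°.

20.9°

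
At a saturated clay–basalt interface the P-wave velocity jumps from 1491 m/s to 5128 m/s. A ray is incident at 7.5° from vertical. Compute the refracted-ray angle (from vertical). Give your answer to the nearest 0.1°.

Snell's law: sin θ₂ = (V₂/V₁)·sin θ₁ = (5128/1491)·sin 7.5° = 0.4489.
θ₂ = sin⁻¹(0.4489) = 26.67° (from vertical).

26.7°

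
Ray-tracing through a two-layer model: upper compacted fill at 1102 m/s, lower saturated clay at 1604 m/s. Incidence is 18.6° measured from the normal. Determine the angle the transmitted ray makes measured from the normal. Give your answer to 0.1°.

27.7°

Snell's law: sin θ₂ = (V₂/V₁)·sin θ₁ = (1604/1102)·sin 18.6° = 0.4643.
θ₂ = arcsin 0.4643 = 27.66° from the normal.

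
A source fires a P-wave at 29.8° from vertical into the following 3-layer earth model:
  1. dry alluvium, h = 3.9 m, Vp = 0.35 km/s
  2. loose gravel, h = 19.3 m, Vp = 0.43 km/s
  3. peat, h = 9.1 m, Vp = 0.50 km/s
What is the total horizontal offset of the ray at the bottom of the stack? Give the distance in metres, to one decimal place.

26.3 m

Apply Snell's law at each interface; in layer i the horizontal offset is hᵢ·tan θᵢ.
Layer 1: θ = 29.80°; offset = 3.9·tan 29.80° = 2.234 m.
Layer 2: sin θ = 0.43·sin 29.8°/0.35 = 0.6106, θ = 37.63°; offset = 19.3·tan 37.63° = 14.879 m.
Layer 3: sin θ = 0.50·sin 29.8°/0.35 = 0.7100, θ = 45.23°; offset = 9.1·tan 45.23° = 9.174 m.
Summing the layer offsets gives 26.287 m.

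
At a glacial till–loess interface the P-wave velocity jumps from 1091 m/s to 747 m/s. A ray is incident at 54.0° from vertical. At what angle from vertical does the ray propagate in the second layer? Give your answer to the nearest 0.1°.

33.6°

sin θ₁/V₁ = sin θ₂/V₂ ⇒ sin θ₂ = 747·sin 54.0°/1091 = 747·0.8090/1091 = 0.5539.
θ₂ = arcsin 0.5539 = 33.64° from the normal.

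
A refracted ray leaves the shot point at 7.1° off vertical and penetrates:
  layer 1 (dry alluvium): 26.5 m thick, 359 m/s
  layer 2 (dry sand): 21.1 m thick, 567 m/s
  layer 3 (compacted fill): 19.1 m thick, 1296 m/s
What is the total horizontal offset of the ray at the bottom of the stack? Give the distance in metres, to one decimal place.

17.0 m

p = sin θ₁/V₁ = sin 7.1°/359 = 3.4429e-04 s/m is conserved through the stack.
Layer 1: θ = 7.10°; offset = 26.5·tan 7.10° = 3.301 m.
Layer 2: sin θ = p·567 = 0.1952 → θ = 11.26°; offset = 21.1·tan 11.26° = 4.200 m.
Layer 3: sin θ = p·1296 = 0.4462 → θ = 26.50°; offset = 19.1·tan 26.50° = 9.523 m.
Σ offsets = 17.024 m.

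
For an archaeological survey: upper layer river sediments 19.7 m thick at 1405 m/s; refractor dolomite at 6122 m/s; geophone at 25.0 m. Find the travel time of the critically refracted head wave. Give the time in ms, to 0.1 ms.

θ_c = arcsin(V₁/V₂) = arcsin(1405/6122) = 13.27°, cos θ_c = 0.9733.
Intercept time tᵢ = 2h cos θ_c / V₁ = 2·19.7·0.9733/1405 = 0.02729 s.
t = x/V₂ + tᵢ = 25.0/6122 + 0.02729 = 0.03138 s.

31.4 ms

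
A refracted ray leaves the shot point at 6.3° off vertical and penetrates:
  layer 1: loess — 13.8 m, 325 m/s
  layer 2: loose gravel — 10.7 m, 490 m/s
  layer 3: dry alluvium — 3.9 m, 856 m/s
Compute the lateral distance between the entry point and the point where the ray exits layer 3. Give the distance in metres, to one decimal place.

p = sin θ₁/V₁ = sin 6.3°/325 = 3.3764e-04 s/m is conserved through the stack.
Layer 1: θ = 6.30°; offset = 13.8·tan 6.30° = 1.524 m.
Layer 2: sin θ = p·490 = 0.1654 → θ = 9.52°; offset = 10.7·tan 9.52° = 1.795 m.
Layer 3: sin θ = p·856 = 0.2890 → θ = 16.80°; offset = 3.9·tan 16.80° = 1.177 m.
Σ offsets = 4.496 m.

4.5 m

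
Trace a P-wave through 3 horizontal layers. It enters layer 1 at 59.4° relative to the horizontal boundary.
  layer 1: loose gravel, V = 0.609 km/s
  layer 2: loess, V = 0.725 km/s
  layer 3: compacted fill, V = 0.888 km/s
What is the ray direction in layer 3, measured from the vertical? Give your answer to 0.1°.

From the normal: θ₁ = 90° − 59.4° = 30.6°.
Ray parameter p = sin 30.6° / 0.609 = 8.3586e-01 s/km.
sin θ_3 = p·V_3 = 8.3586e-01 × 0.888 = 0.7422.
θ_3 = arcsin 0.7422 = 47.92°.

47.9°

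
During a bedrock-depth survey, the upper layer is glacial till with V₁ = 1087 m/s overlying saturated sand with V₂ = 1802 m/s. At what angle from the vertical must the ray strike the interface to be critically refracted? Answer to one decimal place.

At critical incidence the refracted ray runs along the interface (θ₂ = 90°), so sin θ_c = V₁/V₂.
θ_c = arcsin(1087/1802) = arcsin 0.6032 = 37.10°.

37.1°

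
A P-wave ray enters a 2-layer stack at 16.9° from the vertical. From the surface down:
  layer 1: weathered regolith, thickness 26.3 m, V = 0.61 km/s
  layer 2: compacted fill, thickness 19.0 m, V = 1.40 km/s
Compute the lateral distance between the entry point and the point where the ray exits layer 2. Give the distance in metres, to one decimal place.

25.0 m

Apply Snell's law at each interface; in layer i the horizontal offset is hᵢ·tan θᵢ.
Layer 1: θ = 16.90°; offset = 26.3·tan 16.90° = 7.991 m.
Layer 2: sin θ = 1.40·sin 16.9°/0.61 = 0.6672, θ = 41.85°; offset = 19.0·tan 41.85° = 17.018 m.
Σ offsets = 25.008 m.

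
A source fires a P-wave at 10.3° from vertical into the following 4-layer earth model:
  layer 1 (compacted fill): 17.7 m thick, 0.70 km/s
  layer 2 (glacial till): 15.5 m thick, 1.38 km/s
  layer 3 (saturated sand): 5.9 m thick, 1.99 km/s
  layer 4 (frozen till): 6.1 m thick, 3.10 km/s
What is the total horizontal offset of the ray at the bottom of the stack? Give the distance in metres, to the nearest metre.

20 m

p = sin θ₁/V₁ = sin 10.3°/0.70 = 2.5543e-01 s/km is conserved through the stack.
Layer 1: θ = 10.30°; offset = 17.7·tan 10.30° = 3.217 m.
Layer 2: sin θ = p·1.38 = 0.3525 → θ = 20.64°; offset = 15.5·tan 20.64° = 5.838 m.
Layer 3: sin θ = p·1.99 = 0.5083 → θ = 30.55°; offset = 5.9·tan 30.55° = 3.482 m.
Layer 4: sin θ = p·3.10 = 0.7918 → θ = 52.36°; offset = 6.1·tan 52.36° = 7.909 m.
Σ offsets = 20.446 m.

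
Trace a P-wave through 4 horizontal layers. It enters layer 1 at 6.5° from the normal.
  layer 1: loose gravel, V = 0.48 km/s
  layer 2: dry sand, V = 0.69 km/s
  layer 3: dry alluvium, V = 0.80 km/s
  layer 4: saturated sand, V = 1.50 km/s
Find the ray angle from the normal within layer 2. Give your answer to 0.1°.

9.4°

Ray parameter p = sin 6.5° / 0.48 = 2.3584e-01 s/km.
sin θ_2 = p·V_2 = 2.3584e-01 × 0.69 = 0.1627.
θ_2 = 9.37° from the vertical.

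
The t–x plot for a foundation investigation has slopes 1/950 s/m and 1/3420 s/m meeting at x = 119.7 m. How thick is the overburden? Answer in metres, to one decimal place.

45.0 m

x_cross = 2h·√((V₂+V₁)/(V₂−V₁)) → h = x_cross / (2·√((V₂+V₁)/(V₂−V₁))).
√((V₂+V₁)/(V₂−V₁)) = √((3420+950)/(3420−950)) = 1.3301.
h = 119.7 / (2·1.3301) = 45.00 m.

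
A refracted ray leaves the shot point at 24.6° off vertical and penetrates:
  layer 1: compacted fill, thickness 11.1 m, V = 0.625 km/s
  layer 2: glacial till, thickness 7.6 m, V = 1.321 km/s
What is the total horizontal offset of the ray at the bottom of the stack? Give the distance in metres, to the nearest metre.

p = sin θ₁/V₁ = sin 24.6°/0.625 = 6.6605e-01 s/km is conserved through the stack.
Layer 1: θ = 24.60°; offset = 11.1·tan 24.60° = 5.082 m.
Layer 2: sin θ = p·1.321 = 0.8799 → θ = 61.62°; offset = 7.6·tan 61.62° = 14.070 m.
Total horizontal offset = 19.152 m.

19 m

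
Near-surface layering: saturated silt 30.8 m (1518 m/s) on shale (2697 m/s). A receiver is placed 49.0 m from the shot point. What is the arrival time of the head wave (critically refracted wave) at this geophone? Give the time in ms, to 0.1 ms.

t = x/V₂ + 2h·√(V₂²−V₁²)/(V₁V₂).
√(V₂²−V₁²) = √(2697²−1518²) = 2229.2 m/s; delay term = 2·30.8·2229.2/(1518·2697) = 0.03354 s.
t = 49.0/2697 + 0.03354 = 0.05171 s.

51.7 ms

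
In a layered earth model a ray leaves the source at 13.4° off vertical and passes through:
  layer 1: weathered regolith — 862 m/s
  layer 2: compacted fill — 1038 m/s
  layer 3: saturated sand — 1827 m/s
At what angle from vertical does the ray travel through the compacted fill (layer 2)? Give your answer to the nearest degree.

16°

Snell's law across each interface conserves sin θ / V, so sin θ_2 = V_2·sin θ₁/V₁.
sin θ_2 = 1038 × sin 13.4° / 862 = 0.2791.
θ_2 = arcsin 0.2791 = 16.20°.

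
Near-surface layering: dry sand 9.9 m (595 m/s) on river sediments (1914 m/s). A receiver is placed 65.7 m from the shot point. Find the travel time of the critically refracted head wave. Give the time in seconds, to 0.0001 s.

0.0660 s

t = x/V₂ + 2h·√(V₂²−V₁²)/(V₁V₂).
√(V₂²−V₁²) = √(1914²−595²) = 1819.2 m/s; delay term = 2·9.9·1819.2/(595·1914) = 0.03163 s.
t = 65.7/1914 + 0.03163 = 0.06595 s.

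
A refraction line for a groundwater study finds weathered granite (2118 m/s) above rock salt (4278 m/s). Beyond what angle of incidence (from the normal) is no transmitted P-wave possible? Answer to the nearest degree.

30°

Critical incidence: sin θ_c = V₁/V₂ = 2118/4278 = 0.4951.
θ_c = arcsin 0.4951 = 29.68°.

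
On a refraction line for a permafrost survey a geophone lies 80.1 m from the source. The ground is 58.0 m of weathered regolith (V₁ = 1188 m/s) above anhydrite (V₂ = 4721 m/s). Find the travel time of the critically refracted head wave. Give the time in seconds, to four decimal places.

0.1115 s

t = x/V₂ + 2h·√(V₂²−V₁²)/(V₁V₂).
√(V₂²−V₁²) = √(4721²−1188²) = 4569.1 m/s; delay term = 2·58.0·4569.1/(1188·4721) = 0.09450 s.
t = 80.1/4721 + 0.09450 = 0.11147 s.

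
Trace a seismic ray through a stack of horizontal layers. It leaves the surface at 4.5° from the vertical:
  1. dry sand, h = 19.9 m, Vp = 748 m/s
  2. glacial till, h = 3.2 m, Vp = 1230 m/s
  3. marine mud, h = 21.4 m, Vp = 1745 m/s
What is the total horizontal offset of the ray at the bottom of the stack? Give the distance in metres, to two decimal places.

5.97 m

Apply Snell's law at each interface; in layer i the horizontal offset is hᵢ·tan θᵢ.
Layer 1: θ = 4.50°; offset = 19.9·tan 4.50° = 1.5662 m.
Layer 2: sin θ = 1230·sin 4.5°/748 = 0.1290, θ = 7.41°; offset = 3.2·tan 7.41° = 0.4163 m.
Layer 3: sin θ = 1745·sin 4.5°/748 = 0.1830, θ = 10.55°; offset = 21.4·tan 10.55° = 3.9843 m.
Total horizontal offset = 5.9668 m.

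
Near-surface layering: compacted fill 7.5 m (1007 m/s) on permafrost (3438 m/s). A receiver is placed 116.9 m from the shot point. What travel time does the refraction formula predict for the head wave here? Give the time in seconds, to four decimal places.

0.0482 s

t = x/V₂ + 2h·√(V₂²−V₁²)/(V₁V₂).
√(V₂²−V₁²) = √(3438²−1007²) = 3287.2 m/s; delay term = 2·7.5·3287.2/(1007·3438) = 0.01424 s.
t = 116.9/3438 + 0.01424 = 0.04824 s.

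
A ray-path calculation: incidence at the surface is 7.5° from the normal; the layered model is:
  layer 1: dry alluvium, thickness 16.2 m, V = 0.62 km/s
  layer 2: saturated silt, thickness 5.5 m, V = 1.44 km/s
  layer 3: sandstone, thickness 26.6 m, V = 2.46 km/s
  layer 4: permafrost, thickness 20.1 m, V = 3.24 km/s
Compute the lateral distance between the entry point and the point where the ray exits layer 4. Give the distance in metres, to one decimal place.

38.7 m

Ray parameter p = sin 7.5° / 0.62 km/s = 2.1053e-01 s/km.
Layer 1: θ = 7.50°; offset = 16.2·tan 7.50° = 2.133 m.
Layer 2: sin θ = p·1.44 = 0.3032 → θ = 17.65°; offset = 5.5·tan 17.65° = 1.750 m.
Layer 3: sin θ = p·2.46 = 0.5179 → θ = 31.19°; offset = 26.6·tan 31.19° = 16.104 m.
Layer 4: sin θ = p·3.24 = 0.6821 → θ = 43.01°; offset = 20.1·tan 43.01° = 18.749 m.
Total horizontal offset = 38.735 m.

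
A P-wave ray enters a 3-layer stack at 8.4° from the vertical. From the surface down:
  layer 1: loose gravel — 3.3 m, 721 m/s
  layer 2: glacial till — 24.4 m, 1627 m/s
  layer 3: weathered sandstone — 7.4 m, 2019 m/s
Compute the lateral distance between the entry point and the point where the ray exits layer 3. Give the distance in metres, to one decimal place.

12.3 m

Apply Snell's law at each interface; in layer i the horizontal offset is hᵢ·tan θᵢ.
Layer 1: θ = 8.40°; offset = 3.3·tan 8.40° = 0.487 m.
Layer 2: sin θ = 1627·sin 8.4°/721 = 0.3296, θ = 19.25°; offset = 24.4·tan 19.25° = 8.520 m.
Layer 3: sin θ = 2019·sin 8.4°/721 = 0.4091, θ = 24.15°; offset = 7.4·tan 24.15° = 3.317 m.
Total horizontal offset = 12.324 m.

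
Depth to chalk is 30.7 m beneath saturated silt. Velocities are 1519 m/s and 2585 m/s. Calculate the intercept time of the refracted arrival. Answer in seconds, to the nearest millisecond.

tᵢ = 2h·√(V₂²−V₁²)/(V₁V₂).
√(V₂²−V₁²) = √(2585²−1519²) = 2091.6 m/s.
tᵢ = 2·30.7·2091.6/(1519·2585) = 0.03271 s.

0.033 s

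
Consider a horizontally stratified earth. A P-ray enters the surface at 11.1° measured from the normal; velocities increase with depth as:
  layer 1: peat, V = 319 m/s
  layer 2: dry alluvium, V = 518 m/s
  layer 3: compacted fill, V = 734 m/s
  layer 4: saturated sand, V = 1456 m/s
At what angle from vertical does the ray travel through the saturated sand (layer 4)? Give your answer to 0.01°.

Snell's law across each interface conserves sin θ / V, so sin θ_4 = V_4·sin θ₁/V₁.
sin θ_4 = 1456 × sin 11.1° / 319 = 0.8787.
θ_4 = arcsin 0.8787 = 61.49°.

61.49°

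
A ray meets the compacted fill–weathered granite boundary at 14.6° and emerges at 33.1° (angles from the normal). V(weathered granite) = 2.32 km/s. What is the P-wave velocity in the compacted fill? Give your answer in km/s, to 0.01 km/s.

Snell's law: sin 14.6°/V₁ = sin 33.1°/V₂.
V₁ = V₂·sin 14.6°/sin 33.1° = 2.32 × 0.4616 = 1.07 km/s.

1.07 km/s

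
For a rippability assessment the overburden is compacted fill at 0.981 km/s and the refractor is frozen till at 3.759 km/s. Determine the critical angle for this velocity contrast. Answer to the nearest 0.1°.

15.1°

At critical incidence the refracted ray runs along the interface (θ₂ = 90°), so sin θ_c = V₁/V₂.
θ_c = arcsin(0.981/3.759) = arcsin 0.2610 = 15.13°.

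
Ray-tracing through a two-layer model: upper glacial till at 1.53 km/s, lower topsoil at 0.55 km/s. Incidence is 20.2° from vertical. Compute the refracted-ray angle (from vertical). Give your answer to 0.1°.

Snell's law: sin θ₂ = (V₂/V₁)·sin θ₁ = (0.55/1.53)·sin 20.2° = 0.1241.
θ₂ = arcsin 0.1241 = 7.13° from the normal.

7.1°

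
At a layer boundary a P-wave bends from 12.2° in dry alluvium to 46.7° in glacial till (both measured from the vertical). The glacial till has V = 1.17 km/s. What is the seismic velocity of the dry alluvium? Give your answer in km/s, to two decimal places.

Snell's law: sin 12.2°/V₁ = sin 46.7°/V₂.
V₁ = V₂·sin 12.2°/sin 46.7° = 1.17 × 0.2904 = 0.34 km/s.

0.34 km/s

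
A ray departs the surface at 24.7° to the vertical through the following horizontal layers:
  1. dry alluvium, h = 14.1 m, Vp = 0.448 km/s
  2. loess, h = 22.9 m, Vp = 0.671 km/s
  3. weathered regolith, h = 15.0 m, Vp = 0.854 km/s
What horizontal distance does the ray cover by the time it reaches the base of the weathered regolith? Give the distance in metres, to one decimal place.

44.6 m

Apply Snell's law at each interface; in layer i the horizontal offset is hᵢ·tan θᵢ.
Layer 1: θ = 24.70°; offset = 14.1·tan 24.70° = 6.485 m.
Layer 2: sin θ = 0.671·sin 24.7°/0.448 = 0.6259, θ = 38.75°; offset = 22.9·tan 38.75° = 18.377 m.
Layer 3: sin θ = 0.854·sin 24.7°/0.448 = 0.7966, θ = 52.80°; offset = 15.0·tan 52.80° = 19.764 m.
Total horizontal offset = 44.626 m.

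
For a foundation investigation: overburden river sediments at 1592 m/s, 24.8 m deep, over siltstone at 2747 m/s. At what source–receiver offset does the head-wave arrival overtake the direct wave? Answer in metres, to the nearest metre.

96 m

θ_c = arcsin(1592/2747) = 35.42°, so cos θ_c = 0.8149 and tᵢ = 2h cos θ_c/V₁ = 0.0254 s.
At crossover x/V₁ = x/V₂ + tᵢ ⇒ x = tᵢ/(1/V₁ − 1/V₂) = 0.02539/(6.2814e-04 − 3.6403e-04) = 96.14 m.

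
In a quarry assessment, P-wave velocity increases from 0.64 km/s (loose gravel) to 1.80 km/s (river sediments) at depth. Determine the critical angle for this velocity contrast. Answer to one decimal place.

Critical incidence: sin θ_c = V₁/V₂ = 0.64/1.80 = 0.3556.
θ_c = arcsin 0.3556 = 20.83°.

20.8°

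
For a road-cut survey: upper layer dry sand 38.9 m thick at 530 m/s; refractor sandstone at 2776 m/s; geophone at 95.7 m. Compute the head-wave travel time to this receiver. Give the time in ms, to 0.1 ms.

θ_c = arcsin(V₁/V₂) = arcsin(530/2776) = 11.01°, cos θ_c = 0.9816.
Intercept time tᵢ = 2h cos θ_c / V₁ = 2·38.9·0.9816/530 = 0.14409 s.
t = x/V₂ + tᵢ = 95.7/2776 + 0.14409 = 0.17857 s.

178.6 ms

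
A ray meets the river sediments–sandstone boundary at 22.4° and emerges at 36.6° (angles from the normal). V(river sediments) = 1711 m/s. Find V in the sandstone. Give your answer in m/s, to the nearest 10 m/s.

2680 m/s

Snell's law: sin 22.4°/V₁ = sin 36.6°/V₂.
V₂ = V₁·sin 36.6°/sin 22.4° = 1711 × 1.5646 = 2677.04 m/s.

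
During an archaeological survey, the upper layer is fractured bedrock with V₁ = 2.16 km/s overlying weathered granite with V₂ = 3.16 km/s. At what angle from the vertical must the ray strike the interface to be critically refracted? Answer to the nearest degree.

43°

Critical incidence: sin θ_c = V₁/V₂ = 2.16/3.16 = 0.6835.
θ_c = arcsin 0.6835 = 43.12°.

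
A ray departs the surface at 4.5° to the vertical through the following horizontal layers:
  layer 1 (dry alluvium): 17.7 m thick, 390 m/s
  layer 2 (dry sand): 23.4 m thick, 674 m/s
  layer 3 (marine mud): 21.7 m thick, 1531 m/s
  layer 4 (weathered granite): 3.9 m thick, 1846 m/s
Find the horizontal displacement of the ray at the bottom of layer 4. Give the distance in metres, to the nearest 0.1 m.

p = sin θ₁/V₁ = sin 4.5°/390 = 2.0118e-04 s/m is conserved through the stack.
Layer 1: θ = 4.50°; offset = 17.7·tan 4.50° = 1.393 m.
Layer 2: sin θ = p·674 = 0.1356 → θ = 7.79°; offset = 23.4·tan 7.79° = 3.202 m.
Layer 3: sin θ = p·1531 = 0.3080 → θ = 17.94°; offset = 21.7·tan 17.94° = 7.025 m.
Layer 4: sin θ = p·1846 = 0.3714 → θ = 21.80°; offset = 3.9·tan 21.80° = 1.560 m.
Total horizontal offset = 13.181 m.

13.2 m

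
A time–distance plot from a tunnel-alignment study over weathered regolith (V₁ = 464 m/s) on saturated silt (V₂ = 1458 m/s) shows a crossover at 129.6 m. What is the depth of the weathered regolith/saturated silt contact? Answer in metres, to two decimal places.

46.60 m

x_cross = 2h·√((V₂+V₁)/(V₂−V₁)) → h = x_cross / (2·√((V₂+V₁)/(V₂−V₁))).
√((V₂+V₁)/(V₂−V₁)) = √((1458+464)/(1458−464)) = 1.3905.
h = 129.6 / (2·1.3905) = 46.60 m.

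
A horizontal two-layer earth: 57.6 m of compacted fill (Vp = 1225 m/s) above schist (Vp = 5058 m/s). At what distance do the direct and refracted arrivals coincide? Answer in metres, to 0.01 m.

θ_c = arcsin(1225/5058) = 14.02°, so cos θ_c = 0.9702 and tᵢ = 2h cos θ_c/V₁ = 0.0912 s.
At crossover x/V₁ = x/V₂ + tᵢ ⇒ x = tᵢ/(1/V₁ − 1/V₂) = 0.09124/(8.1633e-04 − 1.9771e-04) = 147.49 m.

147.49 m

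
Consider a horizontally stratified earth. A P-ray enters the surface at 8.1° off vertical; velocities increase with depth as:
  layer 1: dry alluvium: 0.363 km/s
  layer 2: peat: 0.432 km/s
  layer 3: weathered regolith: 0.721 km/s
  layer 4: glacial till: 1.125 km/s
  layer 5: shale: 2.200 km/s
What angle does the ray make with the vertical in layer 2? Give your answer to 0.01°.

9.65°

Snell's law across each interface conserves sin θ / V, so sin θ_2 = V_2·sin θ₁/V₁.
sin θ_2 = 0.432 × sin 8.1° / 0.363 = 0.1677.
θ_2 = 9.65° from the vertical.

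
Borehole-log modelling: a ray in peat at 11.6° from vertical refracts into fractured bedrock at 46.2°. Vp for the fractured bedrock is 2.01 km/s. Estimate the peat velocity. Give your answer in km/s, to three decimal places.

sin 11.6° = 0.2011; sin 46.2° = 0.7218.
V₁ = V₂·(sin θ₁/sin θ₂) = 2.01·(0.2011/0.7218) = 0.560 km/s.

0.560 km/s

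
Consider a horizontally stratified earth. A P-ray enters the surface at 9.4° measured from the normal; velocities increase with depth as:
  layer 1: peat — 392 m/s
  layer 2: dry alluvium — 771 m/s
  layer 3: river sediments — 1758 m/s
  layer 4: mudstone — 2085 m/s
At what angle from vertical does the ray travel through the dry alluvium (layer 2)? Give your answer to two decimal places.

18.74°

Ray parameter p = sin 9.4° / 392 = 4.1665e-04 s/m.
sin θ_2 = p·V_2 = 4.1665e-04 × 771 = 0.3212.
θ_2 = arcsin 0.3212 = 18.74°.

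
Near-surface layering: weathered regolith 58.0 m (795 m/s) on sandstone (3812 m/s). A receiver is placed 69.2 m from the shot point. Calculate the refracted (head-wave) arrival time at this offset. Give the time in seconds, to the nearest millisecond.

t = x/V₂ + 2h·√(V₂²−V₁²)/(V₁V₂).
√(V₂²−V₁²) = √(3812²−795²) = 3728.2 m/s; delay term = 2·58.0·3728.2/(795·3812) = 0.14270 s.
t = 69.2/3812 + 0.14270 = 0.16086 s.

0.161 s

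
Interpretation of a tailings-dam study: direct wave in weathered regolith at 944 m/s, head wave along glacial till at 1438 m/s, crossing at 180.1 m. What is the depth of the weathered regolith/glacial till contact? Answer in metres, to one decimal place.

41.0 m

h = (x_cross/2)·√((V₂−V₁)/(V₂+V₁)).
(V₂−V₁)/(V₂+V₁) = (1438−944)/(1438+944) = 0.2074; √ = 0.4554.
h = (180.1/2)·0.4554 = 41.01 m.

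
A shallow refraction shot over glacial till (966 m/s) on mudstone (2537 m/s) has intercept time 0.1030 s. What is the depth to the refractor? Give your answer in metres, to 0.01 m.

53.80 m

θ_c = arcsin(966/2537) = 22.38°; cos θ_c = 0.9247.
tᵢ = 2h cos θ_c/V₁ ⇒ h = tᵢ·V₁/(2 cos θ_c) = 0.103·966/(2·0.9247) = 53.80 m.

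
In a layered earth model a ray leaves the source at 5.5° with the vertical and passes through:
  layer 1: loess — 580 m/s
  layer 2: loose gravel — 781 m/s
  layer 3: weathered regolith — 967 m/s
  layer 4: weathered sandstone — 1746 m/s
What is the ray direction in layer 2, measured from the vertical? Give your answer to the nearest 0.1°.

7.4°

Ray parameter p = sin 5.5° / 580 = 1.6525e-04 s/m.
sin θ_2 = p·V_2 = 1.6525e-04 × 781 = 0.1291.
θ_2 = 7.42° from the vertical.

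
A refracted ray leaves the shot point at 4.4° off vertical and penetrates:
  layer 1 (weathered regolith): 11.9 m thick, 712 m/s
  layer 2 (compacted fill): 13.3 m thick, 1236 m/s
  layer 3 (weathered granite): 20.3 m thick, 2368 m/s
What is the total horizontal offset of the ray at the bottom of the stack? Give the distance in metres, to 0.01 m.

8.06 m

Ray parameter p = sin 4.4° / 712 m/s = 1.0775e-04 s/m.
Layer 1: θ = 4.40°; offset = 11.9·tan 4.40° = 0.9157 m.
Layer 2: sin θ = p·1236 = 0.1332 → θ = 7.65°; offset = 13.3·tan 7.65° = 1.7872 m.
Layer 3: sin θ = p·2368 = 0.2552 → θ = 14.78°; offset = 20.3·tan 14.78° = 5.3570 m.
Summing the layer offsets gives 8.0599 m.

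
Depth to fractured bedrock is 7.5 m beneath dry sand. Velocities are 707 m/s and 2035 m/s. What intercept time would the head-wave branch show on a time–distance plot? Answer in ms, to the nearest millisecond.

20 ms

tᵢ = 2h·√(V₂²−V₁²)/(V₁V₂).
√(V₂²−V₁²) = √(2035²−707²) = 1908.2 m/s.
tᵢ = 2·7.5·1908.2/(707·2035) = 0.01989 s.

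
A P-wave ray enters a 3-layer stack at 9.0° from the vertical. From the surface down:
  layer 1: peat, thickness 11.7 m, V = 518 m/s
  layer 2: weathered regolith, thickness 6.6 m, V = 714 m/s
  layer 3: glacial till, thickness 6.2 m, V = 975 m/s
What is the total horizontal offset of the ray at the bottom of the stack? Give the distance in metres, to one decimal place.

5.2 m

p = sin θ₁/V₁ = sin 9.0°/518 = 3.0200e-04 s/m is conserved through the stack.
Layer 1: θ = 9.00°; offset = 11.7·tan 9.00° = 1.853 m.
Layer 2: sin θ = p·714 = 0.2156 → θ = 12.45°; offset = 6.6·tan 12.45° = 1.457 m.
Layer 3: sin θ = p·975 = 0.2944 → θ = 17.12°; offset = 6.2·tan 17.12° = 1.910 m.
Total horizontal offset = 5.221 m.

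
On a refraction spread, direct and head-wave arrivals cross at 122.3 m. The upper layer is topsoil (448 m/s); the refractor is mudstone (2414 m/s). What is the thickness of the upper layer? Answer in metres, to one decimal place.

50.7 m

x_cross = 2h·√((V₂+V₁)/(V₂−V₁)) → h = x_cross / (2·√((V₂+V₁)/(V₂−V₁))).
√((V₂+V₁)/(V₂−V₁)) = √((2414+448)/(2414−448)) = 1.2065.
h = 122.3 / (2·1.2065) = 50.68 m.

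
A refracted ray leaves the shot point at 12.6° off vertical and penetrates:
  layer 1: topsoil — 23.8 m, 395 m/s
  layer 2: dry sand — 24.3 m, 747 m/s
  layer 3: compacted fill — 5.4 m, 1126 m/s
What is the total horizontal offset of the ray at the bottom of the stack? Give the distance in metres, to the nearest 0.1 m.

20.6 m

Ray parameter p = sin 12.6° / 395 m/s = 5.5226e-04 s/m.
Layer 1: θ = 12.60°; offset = 23.8·tan 12.60° = 5.320 m.
Layer 2: sin θ = p·747 = 0.4125 → θ = 24.36°; offset = 24.3·tan 24.36° = 11.005 m.
Layer 3: sin θ = p·1126 = 0.6218 → θ = 38.45°; offset = 5.4·tan 38.45° = 4.288 m.
Total horizontal offset = 20.613 m.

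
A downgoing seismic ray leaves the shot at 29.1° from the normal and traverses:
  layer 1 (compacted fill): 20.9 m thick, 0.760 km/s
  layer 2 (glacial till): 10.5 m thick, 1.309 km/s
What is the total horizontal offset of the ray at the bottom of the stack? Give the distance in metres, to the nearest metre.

28 m

Apply Snell's law at each interface; in layer i the horizontal offset is hᵢ·tan θᵢ.
Layer 1: θ = 29.10°; offset = 20.9·tan 29.10° = 11.633 m.
Layer 2: sin θ = 1.309·sin 29.1°/0.760 = 0.8376, θ = 56.89°; offset = 10.5·tan 56.89° = 16.102 m.
Total horizontal offset = 27.735 m.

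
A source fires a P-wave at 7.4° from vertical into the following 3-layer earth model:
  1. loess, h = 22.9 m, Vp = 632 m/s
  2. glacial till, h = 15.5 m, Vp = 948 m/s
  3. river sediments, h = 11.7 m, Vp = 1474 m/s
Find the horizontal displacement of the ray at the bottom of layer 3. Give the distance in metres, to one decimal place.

9.7 m

p = sin θ₁/V₁ = sin 7.4°/632 = 2.0379e-04 s/m is conserved through the stack.
Layer 1: θ = 7.40°; offset = 22.9·tan 7.40° = 2.974 m.
Layer 2: sin θ = p·948 = 0.1932 → θ = 11.14°; offset = 15.5·tan 11.14° = 3.052 m.
Layer 3: sin θ = p·1474 = 0.3004 → θ = 17.48°; offset = 11.7·tan 17.48° = 3.685 m.
Σ offsets = 9.711 m.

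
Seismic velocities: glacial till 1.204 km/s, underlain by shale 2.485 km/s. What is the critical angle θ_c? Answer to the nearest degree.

Critical incidence: sin θ_c = V₁/V₂ = 1.204/2.485 = 0.4845.
θ_c = arcsin 0.4845 = 28.98°.

29°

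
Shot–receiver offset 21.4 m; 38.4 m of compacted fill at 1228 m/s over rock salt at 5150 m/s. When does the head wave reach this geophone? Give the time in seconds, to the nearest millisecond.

0.065 s

t = x/V₂ + 2h·√(V₂²−V₁²)/(V₁V₂).
√(V₂²−V₁²) = √(5150²−1228²) = 5001.5 m/s; delay term = 2·38.4·5001.5/(1228·5150) = 0.06074 s.
t = 21.4/5150 + 0.06074 = 0.06489 s.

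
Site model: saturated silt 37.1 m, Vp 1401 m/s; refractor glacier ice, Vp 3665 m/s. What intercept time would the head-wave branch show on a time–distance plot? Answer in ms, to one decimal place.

48.9 ms

θ_c = arcsin(V₁/V₂) = arcsin(1401/3665) = 22.47°; cos θ_c = 0.9241.
tᵢ = 2h·cos θ_c / V₁ = 2·37.1·0.9241 / 1401 = 0.04894 s.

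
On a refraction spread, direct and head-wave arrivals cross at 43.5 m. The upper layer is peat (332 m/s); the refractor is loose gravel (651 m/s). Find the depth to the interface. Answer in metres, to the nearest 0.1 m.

h = (x_cross/2)·√((V₂−V₁)/(V₂+V₁)).
(V₂−V₁)/(V₂+V₁) = (651−332)/(651+332) = 0.3245; √ = 0.5697.
h = (43.5/2)·0.5697 = 12.39 m.

12.4 m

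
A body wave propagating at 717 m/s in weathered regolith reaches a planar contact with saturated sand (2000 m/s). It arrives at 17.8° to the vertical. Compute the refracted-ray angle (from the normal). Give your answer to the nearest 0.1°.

Snell's law: sin θ₂ = (V₂/V₁)·sin θ₁ = (2000/717)·sin 17.8° = 0.8527.
θ₂ = sin⁻¹(0.8527) = 58.51° (from vertical).

58.5°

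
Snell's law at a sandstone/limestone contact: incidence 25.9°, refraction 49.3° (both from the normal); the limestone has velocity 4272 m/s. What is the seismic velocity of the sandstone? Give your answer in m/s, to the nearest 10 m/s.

2460 m/s

sin 25.9° = 0.4368; sin 49.3° = 0.7581.
V₁ = V₂·(sin θ₁/sin θ₂) = 4272·(0.4368/0.7581) = 2461.33 m/s.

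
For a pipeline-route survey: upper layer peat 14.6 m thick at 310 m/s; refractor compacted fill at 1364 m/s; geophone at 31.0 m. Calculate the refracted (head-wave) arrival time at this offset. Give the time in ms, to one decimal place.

t = x/V₂ + 2h·√(V₂²−V₁²)/(V₁V₂).
√(V₂²−V₁²) = √(1364²−310²) = 1328.3 m/s; delay term = 2·14.6·1328.3/(310·1364) = 0.09173 s.
t = 31.0/1364 + 0.09173 = 0.11446 s.

114.5 ms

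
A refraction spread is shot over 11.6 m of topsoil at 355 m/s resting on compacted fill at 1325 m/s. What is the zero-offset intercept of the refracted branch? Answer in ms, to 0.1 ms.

θ_c = arcsin(V₁/V₂) = arcsin(355/1325) = 15.54°; cos θ_c = 0.9634.
tᵢ = 2h·cos θ_c / V₁ = 2·11.6·0.9634 / 355 = 0.06296 s.

63.0 ms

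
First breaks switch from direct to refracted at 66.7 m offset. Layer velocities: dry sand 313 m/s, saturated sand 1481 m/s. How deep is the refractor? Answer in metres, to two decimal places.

x_cross = 2h·√((V₂+V₁)/(V₂−V₁)) → h = x_cross / (2·√((V₂+V₁)/(V₂−V₁))).
√((V₂+V₁)/(V₂−V₁)) = √((1481+313)/(1481−313)) = 1.2393.
h = 66.7 / (2·1.2393) = 26.91 m.

26.91 m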